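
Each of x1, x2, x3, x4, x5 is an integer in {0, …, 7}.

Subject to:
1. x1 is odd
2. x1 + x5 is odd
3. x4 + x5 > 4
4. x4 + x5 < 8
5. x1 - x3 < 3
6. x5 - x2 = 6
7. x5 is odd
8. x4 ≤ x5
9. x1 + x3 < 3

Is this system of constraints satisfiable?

Constraint 1 makes x1 odd and constraint 7 makes x5 odd, so x1 + x5 must be even. Constraint 2 says x1 + x5 is odd — contradiction.

Unsatisfiable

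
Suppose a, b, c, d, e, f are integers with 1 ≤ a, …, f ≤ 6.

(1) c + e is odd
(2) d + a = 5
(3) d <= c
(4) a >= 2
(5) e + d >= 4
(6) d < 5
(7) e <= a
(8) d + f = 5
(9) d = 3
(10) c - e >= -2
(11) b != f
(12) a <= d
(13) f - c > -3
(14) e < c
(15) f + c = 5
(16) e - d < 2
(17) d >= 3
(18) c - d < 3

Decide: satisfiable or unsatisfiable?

Try a = 2, b = 5, c = 3, d = 3, e = 2, f = 2.
Check constraint 2: d + a = 5; constraint 5: e + d = 5; constraint 8: d + f = 5. The remaining constraints are straightforward to verify.

Satisfiable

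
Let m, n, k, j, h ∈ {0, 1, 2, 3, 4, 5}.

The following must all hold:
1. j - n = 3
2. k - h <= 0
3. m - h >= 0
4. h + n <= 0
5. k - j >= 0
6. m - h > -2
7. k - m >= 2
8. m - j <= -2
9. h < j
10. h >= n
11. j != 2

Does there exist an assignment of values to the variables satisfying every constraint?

Unsatisfiable

Constraints 2, 3, 5, and 8 give k − j ≥ 0, j − m ≥ 2, m − h ≥ 0, h − k ≥ 0.
Adding all 4 inequalities: the left sides telescope to 0, and the right sides sum to 0 + 2 + 0 + 0 = 2. So 0 ≥ 2, which is false.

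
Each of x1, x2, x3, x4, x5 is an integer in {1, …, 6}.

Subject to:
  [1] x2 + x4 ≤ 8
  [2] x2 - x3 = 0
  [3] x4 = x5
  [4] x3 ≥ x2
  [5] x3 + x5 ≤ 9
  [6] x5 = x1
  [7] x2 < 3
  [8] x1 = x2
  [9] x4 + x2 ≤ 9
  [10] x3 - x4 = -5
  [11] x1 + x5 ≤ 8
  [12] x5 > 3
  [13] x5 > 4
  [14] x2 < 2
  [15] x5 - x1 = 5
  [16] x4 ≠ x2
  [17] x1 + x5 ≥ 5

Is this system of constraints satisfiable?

Unsatisfiable

From constraints 3, 6, and 8, x4 = x5 = x1 = x2, so x4 = x2. But constraint 16 says x4 ≠ x2. Contradiction.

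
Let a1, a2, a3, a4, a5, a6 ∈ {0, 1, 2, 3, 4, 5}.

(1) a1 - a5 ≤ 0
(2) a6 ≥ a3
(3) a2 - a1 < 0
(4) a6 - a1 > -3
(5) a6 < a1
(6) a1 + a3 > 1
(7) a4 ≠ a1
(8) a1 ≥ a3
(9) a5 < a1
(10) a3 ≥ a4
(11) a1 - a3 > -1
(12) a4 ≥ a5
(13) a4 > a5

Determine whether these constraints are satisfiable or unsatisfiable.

Unsatisfiable

Constraints 1, 2, 5, 10, and 13 give a1 ≤ a5, a5 < a4, a4 ≤ a3, a3 ≤ a6, a6 < a1. Chaining: a1 ≤ a5 < a4 ≤ a3 ≤ a6 < a1, which forces a1 < a1 — impossible.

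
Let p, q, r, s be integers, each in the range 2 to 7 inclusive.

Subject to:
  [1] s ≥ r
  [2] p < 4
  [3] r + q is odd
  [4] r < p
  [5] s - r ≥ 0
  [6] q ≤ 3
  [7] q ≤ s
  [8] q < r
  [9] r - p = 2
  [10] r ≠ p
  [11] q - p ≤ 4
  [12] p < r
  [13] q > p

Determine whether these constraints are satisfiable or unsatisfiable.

Constraints 4, 8, and 13 give p < q, q < r, r < p. Chaining: p < q < r < p, which forces p < p — impossible.

Unsatisfiable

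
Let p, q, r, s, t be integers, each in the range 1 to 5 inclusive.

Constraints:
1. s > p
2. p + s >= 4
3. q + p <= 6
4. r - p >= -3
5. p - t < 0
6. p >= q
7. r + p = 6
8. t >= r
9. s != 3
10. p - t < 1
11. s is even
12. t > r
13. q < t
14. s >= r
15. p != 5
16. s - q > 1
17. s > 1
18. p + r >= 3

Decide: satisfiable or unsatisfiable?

Try p = 3, q = 1, r = 3, s = 4, t = 4.
Check constraint 2: p + s = 7; constraint 3: q + p = 4. The remaining constraints are straightforward to verify.

Satisfiable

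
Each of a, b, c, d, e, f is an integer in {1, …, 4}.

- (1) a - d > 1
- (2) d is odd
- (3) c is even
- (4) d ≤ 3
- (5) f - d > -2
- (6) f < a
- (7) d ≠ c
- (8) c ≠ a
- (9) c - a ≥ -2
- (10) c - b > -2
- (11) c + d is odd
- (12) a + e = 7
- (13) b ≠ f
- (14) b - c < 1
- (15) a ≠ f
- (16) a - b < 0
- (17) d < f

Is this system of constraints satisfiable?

Take a = 3, b = 4, c = 4, d = 1, e = 4, f = 2. Then constraint 1: a - d = 2; constraint 5: f - d = 1, and every other listed constraint is also met.

Satisfiable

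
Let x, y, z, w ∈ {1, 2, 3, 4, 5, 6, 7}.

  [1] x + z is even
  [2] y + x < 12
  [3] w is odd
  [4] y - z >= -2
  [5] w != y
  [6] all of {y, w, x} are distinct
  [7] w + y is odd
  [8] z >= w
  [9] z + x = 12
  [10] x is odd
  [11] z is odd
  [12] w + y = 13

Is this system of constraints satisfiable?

Satisfiable

Take x = 5, y = 6, z = 7, w = 7. Then constraint 2: y + x = 11; constraint 4: y - z = -1, and every other listed constraint is also met.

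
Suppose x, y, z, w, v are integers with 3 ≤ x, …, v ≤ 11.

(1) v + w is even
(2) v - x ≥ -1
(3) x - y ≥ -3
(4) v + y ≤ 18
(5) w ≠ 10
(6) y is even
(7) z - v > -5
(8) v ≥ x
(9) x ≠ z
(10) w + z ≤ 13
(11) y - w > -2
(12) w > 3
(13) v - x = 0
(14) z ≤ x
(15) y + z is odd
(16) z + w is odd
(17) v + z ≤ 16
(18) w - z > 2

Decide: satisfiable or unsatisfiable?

One satisfying assignment is x = 8, y = 8, z = 5, w = 8, v = 8.
For the less obvious constraints — constraint 2: v - x = 0; constraint 3: x - y = 0; constraint 4: v + y = 16 — and the others hold by inspection.

Satisfiable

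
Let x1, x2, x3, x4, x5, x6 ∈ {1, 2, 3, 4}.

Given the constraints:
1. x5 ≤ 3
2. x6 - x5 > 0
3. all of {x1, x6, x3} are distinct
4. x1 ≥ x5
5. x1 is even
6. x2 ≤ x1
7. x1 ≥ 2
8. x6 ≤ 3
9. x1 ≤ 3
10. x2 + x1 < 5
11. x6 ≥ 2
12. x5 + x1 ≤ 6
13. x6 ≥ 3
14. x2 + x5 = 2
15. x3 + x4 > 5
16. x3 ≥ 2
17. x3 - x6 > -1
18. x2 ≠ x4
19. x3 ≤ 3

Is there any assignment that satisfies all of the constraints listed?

Unsatisfiable

Constraints 7, 8, 9, 11, 16, and 19 confine each of x1, x6, x3 to the 2 values {2, 3}.
Constraint 3 requires all 3 of them to be distinct, but only 2 values are available — impossible by the pigeonhole principle.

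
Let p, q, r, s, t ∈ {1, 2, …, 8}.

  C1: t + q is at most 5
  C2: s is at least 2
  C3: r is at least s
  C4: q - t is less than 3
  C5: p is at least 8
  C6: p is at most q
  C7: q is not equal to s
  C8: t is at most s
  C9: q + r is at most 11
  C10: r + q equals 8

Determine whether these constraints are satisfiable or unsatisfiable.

Unsatisfiable

From constraints 2 and 3: r ≥ s ≥ 2. From constraints 5 and 6: q ≥ p ≥ 8. Hence r + q ≥ 10. But constraint 10 requires r + q = 8, and 8 < 10. Contradiction.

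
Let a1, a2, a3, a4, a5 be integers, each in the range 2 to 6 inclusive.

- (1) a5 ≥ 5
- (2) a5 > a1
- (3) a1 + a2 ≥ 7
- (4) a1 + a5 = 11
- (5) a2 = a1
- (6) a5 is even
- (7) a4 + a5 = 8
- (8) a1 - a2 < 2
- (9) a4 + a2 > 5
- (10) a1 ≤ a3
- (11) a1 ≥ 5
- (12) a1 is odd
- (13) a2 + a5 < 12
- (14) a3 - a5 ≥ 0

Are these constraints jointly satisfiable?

Try a1 = 5, a2 = 5, a3 = 6, a4 = 2, a5 = 6.
Check constraint 3: a1 + a2 = 10; constraint 4: a1 + a5 = 11. The remaining constraints are straightforward to verify.

Satisfiable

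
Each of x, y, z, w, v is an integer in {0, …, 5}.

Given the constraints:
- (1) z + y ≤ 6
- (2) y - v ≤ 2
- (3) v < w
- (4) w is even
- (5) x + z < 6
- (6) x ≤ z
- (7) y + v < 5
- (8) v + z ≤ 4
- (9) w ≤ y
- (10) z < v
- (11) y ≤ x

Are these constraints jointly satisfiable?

Unsatisfiable

Constraints 3, 6, 9, 10, and 11 give z < v, v < w, w ≤ y, y ≤ x, x ≤ z. Chaining: z < v < w ≤ y ≤ x ≤ z, which forces z < z — impossible.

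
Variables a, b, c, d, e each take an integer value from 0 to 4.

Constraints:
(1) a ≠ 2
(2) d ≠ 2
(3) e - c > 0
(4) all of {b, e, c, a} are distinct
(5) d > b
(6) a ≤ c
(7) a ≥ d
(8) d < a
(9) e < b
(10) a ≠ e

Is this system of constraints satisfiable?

Unsatisfiable

Constraints 3, 5, 6, 8, and 9 give a ≤ c, c < e, e < b, b < d, d < a. Chaining: a ≤ c < e < b < d < a, which forces a < a — impossible.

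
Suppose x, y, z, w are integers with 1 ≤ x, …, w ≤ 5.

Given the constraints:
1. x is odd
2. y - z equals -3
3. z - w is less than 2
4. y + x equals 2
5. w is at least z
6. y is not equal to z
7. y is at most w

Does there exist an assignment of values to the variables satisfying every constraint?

The assignment x = 1, y = 1, z = 4, w = 5 works:
  constraint 2 holds since y - z = -3.
  constraint 3 holds since z - w = -1.
  constraint 4 holds since y + x = 2.
The rest check out directly.

Satisfiable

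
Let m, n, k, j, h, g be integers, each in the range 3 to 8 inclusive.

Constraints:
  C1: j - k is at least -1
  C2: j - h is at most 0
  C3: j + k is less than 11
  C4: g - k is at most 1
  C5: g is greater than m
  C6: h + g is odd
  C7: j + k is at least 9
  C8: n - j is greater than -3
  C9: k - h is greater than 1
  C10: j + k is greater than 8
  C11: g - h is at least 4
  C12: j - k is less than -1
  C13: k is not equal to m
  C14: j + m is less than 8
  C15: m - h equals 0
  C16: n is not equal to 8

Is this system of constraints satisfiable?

Unsatisfiable

Constraints 1, 2, 4, and 11 give k − g ≥ -1, g − h ≥ 4, h − j ≥ 0, j − k ≥ -1.
Adding all 4 inequalities: the left sides telescope to 0, and the right sides sum to (-1) + 4 + 0 + (-1) = 2. So 0 ≥ 2, which is false.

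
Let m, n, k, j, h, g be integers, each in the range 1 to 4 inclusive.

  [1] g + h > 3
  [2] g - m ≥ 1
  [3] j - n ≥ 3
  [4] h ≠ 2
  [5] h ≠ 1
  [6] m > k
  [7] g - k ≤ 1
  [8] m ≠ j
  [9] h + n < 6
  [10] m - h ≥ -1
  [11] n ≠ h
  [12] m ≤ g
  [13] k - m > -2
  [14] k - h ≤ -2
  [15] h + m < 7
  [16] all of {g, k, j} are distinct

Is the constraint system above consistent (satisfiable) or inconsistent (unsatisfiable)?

Unsatisfiable

Constraints 2, 7, 10, and 14 give k − g ≥ -1, g − m ≥ 1, m − h ≥ -1, h − k ≥ 2.
Adding all 4 inequalities: the left sides telescope to 0, and the right sides sum to (-1) + 1 + (-1) + 2 = 1. So 0 ≥ 1, which is false.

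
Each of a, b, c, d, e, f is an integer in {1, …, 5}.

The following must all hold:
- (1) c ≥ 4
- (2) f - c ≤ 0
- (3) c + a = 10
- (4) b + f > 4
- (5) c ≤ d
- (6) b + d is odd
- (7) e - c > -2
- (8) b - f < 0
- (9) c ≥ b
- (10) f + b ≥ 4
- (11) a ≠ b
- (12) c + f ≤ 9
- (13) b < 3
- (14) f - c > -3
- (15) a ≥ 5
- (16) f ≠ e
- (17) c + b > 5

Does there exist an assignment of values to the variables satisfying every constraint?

Satisfiable

One satisfying assignment is a = 5, b = 2, c = 5, d = 5, e = 5, f = 3.
For the less obvious constraints — constraint 2: f - c = -2; constraint 3: c + a = 10 — and the others hold by inspection.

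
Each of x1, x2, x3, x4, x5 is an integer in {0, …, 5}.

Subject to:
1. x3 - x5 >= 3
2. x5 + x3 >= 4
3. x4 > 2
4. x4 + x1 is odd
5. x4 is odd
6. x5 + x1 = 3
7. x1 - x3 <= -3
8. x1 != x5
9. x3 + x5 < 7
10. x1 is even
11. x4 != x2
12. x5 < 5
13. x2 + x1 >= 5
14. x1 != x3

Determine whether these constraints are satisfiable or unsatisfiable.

One satisfying assignment is x1 = 2, x2 = 5, x3 = 5, x4 = 3, x5 = 1.
For the less obvious constraints — constraint 1: x3 - x5 = 4; constraint 2: x5 + x3 = 6; constraint 6: x5 + x1 = 3 — and the others hold by inspection.

Satisfiable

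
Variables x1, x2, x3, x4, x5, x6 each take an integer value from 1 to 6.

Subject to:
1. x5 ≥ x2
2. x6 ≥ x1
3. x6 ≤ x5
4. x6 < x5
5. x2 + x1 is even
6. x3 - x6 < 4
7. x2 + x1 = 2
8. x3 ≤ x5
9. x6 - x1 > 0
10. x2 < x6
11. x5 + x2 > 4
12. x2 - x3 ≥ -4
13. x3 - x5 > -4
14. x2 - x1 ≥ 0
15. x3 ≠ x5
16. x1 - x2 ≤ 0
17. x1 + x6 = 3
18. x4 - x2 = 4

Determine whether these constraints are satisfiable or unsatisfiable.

Try x1 = 1, x2 = 1, x3 = 3, x4 = 5, x5 = 5, x6 = 2.
Check constraint 6: x3 - x6 = 1; constraint 7: x2 + x1 = 2. The remaining constraints are straightforward to verify.

Satisfiable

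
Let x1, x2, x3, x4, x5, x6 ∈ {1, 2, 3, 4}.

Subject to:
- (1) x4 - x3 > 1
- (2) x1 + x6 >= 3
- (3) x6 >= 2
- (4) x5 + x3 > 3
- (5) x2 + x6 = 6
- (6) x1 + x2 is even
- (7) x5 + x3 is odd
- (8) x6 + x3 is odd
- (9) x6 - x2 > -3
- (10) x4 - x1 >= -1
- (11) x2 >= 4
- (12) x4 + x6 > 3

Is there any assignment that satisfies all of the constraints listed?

The assignment x1 = 2, x2 = 4, x3 = 1, x4 = 4, x5 = 4, x6 = 2 works:
  constraint 1 holds since x4 - x3 = 3.
  constraint 2 holds since x1 + x6 = 4.
  constraint 4 holds since x5 + x3 = 5.
The rest check out directly.

Satisfiable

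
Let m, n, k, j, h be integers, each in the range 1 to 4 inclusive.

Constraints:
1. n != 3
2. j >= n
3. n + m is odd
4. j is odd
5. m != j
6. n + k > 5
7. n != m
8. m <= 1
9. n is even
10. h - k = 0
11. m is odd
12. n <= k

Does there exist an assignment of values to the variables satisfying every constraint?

Satisfiable

Try m = 1, n = 2, k = 4, j = 3, h = 4.
Check constraint 3: n + m = 3 is odd; constraint 6: n + k = 6; constraint 10: h - k = 0. The remaining constraints are straightforward to verify.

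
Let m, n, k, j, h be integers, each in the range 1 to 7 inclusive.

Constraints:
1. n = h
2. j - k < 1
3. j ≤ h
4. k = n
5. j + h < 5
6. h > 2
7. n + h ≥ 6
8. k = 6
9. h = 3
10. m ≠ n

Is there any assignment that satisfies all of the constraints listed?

Unsatisfiable

Constraint 8 fixes k = 6 and constraint 9 fixes h = 3. Constraints 1 and 4 give k = n = h, so k = h. But 6 ≠ 3 — contradiction.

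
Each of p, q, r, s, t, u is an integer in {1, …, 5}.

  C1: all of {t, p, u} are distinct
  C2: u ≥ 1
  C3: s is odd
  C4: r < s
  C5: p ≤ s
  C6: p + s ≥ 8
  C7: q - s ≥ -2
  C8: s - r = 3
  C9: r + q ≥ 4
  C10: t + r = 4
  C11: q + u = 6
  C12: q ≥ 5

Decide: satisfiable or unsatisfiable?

Satisfiable

Try p = 5, q = 5, r = 2, s = 5, t = 2, u = 1.
Check constraint 6: p + s = 10; constraint 7: q - s = 0. The remaining constraints are straightforward to verify.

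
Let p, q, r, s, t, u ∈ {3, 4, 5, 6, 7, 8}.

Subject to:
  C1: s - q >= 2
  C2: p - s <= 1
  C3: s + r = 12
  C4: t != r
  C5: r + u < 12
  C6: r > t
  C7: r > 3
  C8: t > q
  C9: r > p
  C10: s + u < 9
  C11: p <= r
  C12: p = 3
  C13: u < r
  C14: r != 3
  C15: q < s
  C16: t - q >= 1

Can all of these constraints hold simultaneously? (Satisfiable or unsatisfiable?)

The assignment p = 3, q = 3, r = 7, s = 5, t = 5, u = 3 works:
  constraint 1 holds since s - q = 2.
  constraint 2 holds since p - s = -2.
The rest check out directly.

Satisfiable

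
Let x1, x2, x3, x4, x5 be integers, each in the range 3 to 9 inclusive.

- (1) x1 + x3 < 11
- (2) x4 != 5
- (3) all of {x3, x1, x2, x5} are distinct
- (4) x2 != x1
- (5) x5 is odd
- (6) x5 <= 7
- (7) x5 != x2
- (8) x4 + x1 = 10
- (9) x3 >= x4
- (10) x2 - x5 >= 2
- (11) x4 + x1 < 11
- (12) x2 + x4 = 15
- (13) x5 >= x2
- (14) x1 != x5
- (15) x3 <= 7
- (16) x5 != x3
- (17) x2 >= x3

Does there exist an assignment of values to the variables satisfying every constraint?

Unsatisfiable

From constraints 6 and 13: x2 ≤ x5 ≤ 7. From constraints 9 and 15: x4 ≤ x3 ≤ 7. Hence x2 + x4 ≤ 14. But constraint 12 requires x2 + x4 = 15, and 15 > 14. Contradiction.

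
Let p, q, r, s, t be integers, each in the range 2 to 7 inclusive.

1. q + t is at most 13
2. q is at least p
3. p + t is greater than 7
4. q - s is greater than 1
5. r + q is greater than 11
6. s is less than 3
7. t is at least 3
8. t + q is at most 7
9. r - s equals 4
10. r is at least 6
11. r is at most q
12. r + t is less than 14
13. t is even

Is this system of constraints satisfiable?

From constraint 7: t ≥ 3. From constraints 10 and 11: q ≥ r ≥ 6. Hence t + q ≥ 9. But constraint 8 requires t + q ≤ 7, and 7 < 9. Contradiction.

Unsatisfiable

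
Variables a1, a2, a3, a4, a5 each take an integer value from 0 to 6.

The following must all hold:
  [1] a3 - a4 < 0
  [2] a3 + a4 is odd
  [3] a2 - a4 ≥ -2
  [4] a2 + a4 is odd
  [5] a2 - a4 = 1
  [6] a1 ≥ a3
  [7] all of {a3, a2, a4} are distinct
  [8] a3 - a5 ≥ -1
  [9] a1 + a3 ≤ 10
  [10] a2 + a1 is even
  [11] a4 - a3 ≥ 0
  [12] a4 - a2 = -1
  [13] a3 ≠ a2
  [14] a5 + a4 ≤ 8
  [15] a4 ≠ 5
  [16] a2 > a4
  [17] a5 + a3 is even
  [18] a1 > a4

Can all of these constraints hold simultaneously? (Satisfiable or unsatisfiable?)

Satisfiable

The assignment a1 = 6, a2 = 4, a3 = 2, a4 = 3, a5 = 2 works:
  constraint 1 holds since a3 - a4 = -1.
  constraint 3 holds since a2 - a4 = 1.
The rest check out directly.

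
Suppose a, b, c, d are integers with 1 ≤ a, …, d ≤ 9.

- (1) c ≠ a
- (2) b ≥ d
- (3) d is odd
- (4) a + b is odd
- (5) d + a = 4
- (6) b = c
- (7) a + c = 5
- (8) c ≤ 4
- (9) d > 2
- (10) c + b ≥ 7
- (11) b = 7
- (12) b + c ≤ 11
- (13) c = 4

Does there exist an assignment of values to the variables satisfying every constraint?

Constraint 11 fixes b = 7 and constraint 13 fixes c = 4, but constraint 6 requires b = c. Since 7 ≠ 4, contradiction.

Unsatisfiable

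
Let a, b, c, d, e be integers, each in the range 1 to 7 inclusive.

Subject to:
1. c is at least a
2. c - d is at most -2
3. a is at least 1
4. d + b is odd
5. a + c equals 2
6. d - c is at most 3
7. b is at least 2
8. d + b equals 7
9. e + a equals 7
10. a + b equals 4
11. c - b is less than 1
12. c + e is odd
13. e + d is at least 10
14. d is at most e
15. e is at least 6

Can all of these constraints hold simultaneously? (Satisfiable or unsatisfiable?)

Take a = 1, b = 3, c = 1, d = 4, e = 6. Then constraint 2: c - d = -3; constraint 5: a + c = 2, and every other listed constraint is also met.

Satisfiable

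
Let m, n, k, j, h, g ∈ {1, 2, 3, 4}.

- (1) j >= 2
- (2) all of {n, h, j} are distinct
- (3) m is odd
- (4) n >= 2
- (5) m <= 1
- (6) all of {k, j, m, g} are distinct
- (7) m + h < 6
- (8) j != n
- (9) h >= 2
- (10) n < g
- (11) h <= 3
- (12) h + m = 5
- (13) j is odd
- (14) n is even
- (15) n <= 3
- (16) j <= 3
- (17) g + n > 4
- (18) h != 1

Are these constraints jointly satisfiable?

Unsatisfiable

Constraints 1, 4, 9, 11, 15, and 16 confine each of n, h, j to the 2 values {2, 3}.
Constraint 2 requires all 3 of them to be distinct, but only 2 values are available — impossible by the pigeonhole principle.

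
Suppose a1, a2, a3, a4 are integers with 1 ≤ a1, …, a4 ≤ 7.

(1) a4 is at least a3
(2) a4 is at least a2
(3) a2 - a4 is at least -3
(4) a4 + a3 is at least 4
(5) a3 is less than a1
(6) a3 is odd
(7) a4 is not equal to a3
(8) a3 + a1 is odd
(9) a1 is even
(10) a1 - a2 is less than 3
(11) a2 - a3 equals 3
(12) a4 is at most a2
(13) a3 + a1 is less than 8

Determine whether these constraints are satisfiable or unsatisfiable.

Satisfiable

Take a1 = 4, a2 = 4, a3 = 1, a4 = 4. Then constraint 3: a2 - a4 = 0; constraint 4: a4 + a3 = 5; constraint 10: a1 - a2 = 0, and every other listed constraint is also met.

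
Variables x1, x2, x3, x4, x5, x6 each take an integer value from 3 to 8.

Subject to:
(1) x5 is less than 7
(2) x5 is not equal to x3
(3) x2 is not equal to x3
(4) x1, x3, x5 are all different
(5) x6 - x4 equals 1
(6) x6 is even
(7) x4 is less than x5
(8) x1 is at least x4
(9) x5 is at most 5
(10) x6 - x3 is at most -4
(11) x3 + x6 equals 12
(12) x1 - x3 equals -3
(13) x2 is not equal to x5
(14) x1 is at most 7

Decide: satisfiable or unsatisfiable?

Try x1 = 5, x2 = 5, x3 = 8, x4 = 3, x5 = 4, x6 = 4.
Check constraint 5: x6 - x4 = 1; constraint 10: x6 - x3 = -4. The remaining constraints are straightforward to verify.

Satisfiable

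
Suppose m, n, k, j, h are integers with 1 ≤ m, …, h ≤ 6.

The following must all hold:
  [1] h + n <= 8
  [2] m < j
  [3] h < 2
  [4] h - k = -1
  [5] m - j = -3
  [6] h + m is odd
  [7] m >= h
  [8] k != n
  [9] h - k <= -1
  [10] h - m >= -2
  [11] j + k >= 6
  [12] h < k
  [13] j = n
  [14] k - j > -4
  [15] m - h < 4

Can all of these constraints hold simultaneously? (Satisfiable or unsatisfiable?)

The assignment m = 2, n = 5, k = 2, j = 5, h = 1 works:
  constraint 1 holds since h + n = 6.
  constraint 4 holds since h - k = -1.
  constraint 5 holds since m - j = -3.
The rest check out directly.

Satisfiable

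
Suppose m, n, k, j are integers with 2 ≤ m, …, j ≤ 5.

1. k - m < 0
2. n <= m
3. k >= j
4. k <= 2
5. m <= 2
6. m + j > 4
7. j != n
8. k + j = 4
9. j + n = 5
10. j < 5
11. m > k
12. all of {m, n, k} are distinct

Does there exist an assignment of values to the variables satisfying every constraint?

From constraints 3 and 4: j ≤ k ≤ 2. From constraints 2 and 5: n ≤ m ≤ 2. Hence j + n ≤ 4. But constraint 9 requires j + n = 5, and 5 > 4. Contradiction.

Unsatisfiable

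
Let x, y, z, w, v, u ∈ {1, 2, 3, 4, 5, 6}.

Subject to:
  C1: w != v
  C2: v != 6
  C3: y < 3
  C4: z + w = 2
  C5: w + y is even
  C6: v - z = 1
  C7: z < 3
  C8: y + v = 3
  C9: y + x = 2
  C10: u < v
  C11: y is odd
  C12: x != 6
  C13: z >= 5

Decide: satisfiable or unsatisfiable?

From constraint 13: z ≥ 5. From constraint 7: z ≤ 2. But 2 < 5, so no value of z works.

Unsatisfiable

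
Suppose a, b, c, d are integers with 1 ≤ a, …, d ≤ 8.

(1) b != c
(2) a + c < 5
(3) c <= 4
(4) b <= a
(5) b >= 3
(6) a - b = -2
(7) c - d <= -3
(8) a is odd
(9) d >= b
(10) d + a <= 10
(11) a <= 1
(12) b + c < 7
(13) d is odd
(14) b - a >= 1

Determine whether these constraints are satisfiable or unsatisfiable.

Unsatisfiable

From constraint 5: b ≥ 3. From constraints 4 and 11: b ≤ a and a ≤ 1, so b ≤ 1. But 1 < 3, so no value of b works.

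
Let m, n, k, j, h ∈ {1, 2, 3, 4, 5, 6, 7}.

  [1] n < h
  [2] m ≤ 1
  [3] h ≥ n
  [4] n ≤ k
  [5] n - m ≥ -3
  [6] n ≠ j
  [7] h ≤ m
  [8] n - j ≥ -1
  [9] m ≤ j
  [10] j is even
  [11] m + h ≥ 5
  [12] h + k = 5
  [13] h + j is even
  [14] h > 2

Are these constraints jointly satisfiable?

Unsatisfiable

From constraint 14: h ≥ 3. From constraints 2 and 7: h ≤ m and m ≤ 1, so h ≤ 1. But 1 < 3, so no value of h works.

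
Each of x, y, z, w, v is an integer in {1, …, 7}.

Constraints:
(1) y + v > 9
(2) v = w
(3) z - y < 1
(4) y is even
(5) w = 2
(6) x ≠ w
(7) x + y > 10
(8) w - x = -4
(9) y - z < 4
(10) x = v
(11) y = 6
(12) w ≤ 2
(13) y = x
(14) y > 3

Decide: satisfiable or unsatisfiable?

Unsatisfiable

Constraint 11 fixes y = 6 and constraint 5 fixes w = 2. Constraints 2, 10, and 13 give y = x = v = w, so y = w. But 6 ≠ 2 — contradiction.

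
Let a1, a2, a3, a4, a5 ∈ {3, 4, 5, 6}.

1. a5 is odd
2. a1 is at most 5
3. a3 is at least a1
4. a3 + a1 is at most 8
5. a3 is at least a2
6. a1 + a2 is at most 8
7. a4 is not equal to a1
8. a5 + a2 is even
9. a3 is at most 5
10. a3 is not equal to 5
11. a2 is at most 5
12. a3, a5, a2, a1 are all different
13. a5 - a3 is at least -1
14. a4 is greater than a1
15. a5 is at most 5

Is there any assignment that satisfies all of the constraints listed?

Unsatisfiable

Constraints 2, 9, 11, and 15 confine each of a3, a5, a2, a1 to the 3 values {3, …, 5} (the domain already gives each ≥ 3).
Constraint 12 requires all 4 of them to be distinct, but only 3 values are available — impossible by the pigeonhole principle.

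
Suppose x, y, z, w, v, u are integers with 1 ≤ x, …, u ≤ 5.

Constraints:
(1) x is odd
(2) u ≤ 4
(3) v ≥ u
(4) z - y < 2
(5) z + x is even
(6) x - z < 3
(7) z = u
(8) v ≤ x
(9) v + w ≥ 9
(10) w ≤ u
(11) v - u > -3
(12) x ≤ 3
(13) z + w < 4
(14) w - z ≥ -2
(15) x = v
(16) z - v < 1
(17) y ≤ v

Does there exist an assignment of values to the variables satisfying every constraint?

Unsatisfiable

From constraints 8 and 12: v ≤ x ≤ 3. From constraints 2 and 10: w ≤ u ≤ 4. Hence v + w ≤ 7. But constraint 9 requires v + w ≥ 9, and 9 > 7. Contradiction.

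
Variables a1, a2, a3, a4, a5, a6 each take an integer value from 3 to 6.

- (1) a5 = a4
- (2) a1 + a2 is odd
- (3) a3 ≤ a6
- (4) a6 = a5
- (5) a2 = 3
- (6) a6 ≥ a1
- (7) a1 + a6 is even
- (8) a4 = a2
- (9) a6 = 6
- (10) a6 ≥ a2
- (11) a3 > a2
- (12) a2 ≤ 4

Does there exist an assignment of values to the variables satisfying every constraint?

Constraint 9 fixes a6 = 6 and constraint 5 fixes a2 = 3. Constraints 1, 4, and 8 give a6 = a5 = a4 = a2, so a6 = a2. But 6 ≠ 3 — contradiction.

Unsatisfiable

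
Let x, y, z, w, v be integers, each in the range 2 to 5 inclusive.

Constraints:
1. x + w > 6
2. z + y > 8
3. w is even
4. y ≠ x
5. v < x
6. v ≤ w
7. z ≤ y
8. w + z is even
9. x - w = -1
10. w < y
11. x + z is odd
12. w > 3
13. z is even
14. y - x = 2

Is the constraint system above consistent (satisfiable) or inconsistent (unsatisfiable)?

Satisfiable

Try x = 3, y = 5, z = 4, w = 4, v = 2.
Check constraint 1: x + w = 7; constraint 2: z + y = 9; constraint 9: x - w = -1. The remaining constraints are straightforward to verify.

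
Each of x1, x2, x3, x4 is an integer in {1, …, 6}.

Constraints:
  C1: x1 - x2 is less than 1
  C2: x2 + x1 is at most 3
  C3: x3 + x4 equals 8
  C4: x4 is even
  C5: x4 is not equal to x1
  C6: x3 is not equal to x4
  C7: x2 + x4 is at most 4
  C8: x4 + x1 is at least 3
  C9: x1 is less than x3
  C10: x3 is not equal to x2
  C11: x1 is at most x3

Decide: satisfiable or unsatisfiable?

Satisfiable

The assignment x1 = 1, x2 = 2, x3 = 6, x4 = 2 works:
  constraint 1 holds since x1 - x2 = -1.
  constraint 2 holds since x2 + x1 = 3.
  constraint 3 holds since x3 + x4 = 8.
The rest check out directly.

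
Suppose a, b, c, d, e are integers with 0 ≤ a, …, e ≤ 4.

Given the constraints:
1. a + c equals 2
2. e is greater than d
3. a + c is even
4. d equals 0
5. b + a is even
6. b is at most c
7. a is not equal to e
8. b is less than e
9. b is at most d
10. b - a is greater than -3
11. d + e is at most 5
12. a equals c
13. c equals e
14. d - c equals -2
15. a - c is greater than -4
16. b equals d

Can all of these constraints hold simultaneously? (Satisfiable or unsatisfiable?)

From constraints 12 and 13, a = c = e, so a = e. But constraint 7 says a ≠ e. Contradiction.

Unsatisfiable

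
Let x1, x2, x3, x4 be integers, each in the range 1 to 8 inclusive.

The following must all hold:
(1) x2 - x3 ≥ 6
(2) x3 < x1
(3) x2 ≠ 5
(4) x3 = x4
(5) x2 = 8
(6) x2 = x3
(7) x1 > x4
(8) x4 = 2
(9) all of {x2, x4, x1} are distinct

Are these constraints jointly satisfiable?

Constraint 5 fixes x2 = 8 and constraint 8 fixes x4 = 2. Constraints 4 and 6 give x2 = x3 = x4, so x2 = x4. But 8 ≠ 2 — contradiction.

Unsatisfiable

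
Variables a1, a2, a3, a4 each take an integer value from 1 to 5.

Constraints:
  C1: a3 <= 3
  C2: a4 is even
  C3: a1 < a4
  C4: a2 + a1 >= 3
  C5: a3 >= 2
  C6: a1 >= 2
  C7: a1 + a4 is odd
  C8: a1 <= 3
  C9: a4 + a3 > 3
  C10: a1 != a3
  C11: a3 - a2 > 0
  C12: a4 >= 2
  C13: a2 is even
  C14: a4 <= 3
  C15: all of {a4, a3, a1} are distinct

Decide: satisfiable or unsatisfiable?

Constraints 1, 5, 6, 8, 12, and 14 confine each of a4, a3, a1 to the 2 values {2, 3}.
Constraint 15 requires all 3 of them to be distinct, but only 2 values are available — impossible by the pigeonhole principle.

Unsatisfiable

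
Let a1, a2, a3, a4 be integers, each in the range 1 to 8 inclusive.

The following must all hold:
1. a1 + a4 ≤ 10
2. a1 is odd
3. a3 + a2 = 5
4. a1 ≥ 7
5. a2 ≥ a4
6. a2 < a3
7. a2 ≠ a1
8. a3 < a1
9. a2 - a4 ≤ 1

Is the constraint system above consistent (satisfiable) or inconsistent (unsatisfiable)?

One satisfying assignment is a1 = 7, a2 = 1, a3 = 4, a4 = 1.
For the less obvious constraints — constraint 1: a1 + a4 = 8; constraint 3: a3 + a2 = 5 — and the others hold by inspection.

Satisfiable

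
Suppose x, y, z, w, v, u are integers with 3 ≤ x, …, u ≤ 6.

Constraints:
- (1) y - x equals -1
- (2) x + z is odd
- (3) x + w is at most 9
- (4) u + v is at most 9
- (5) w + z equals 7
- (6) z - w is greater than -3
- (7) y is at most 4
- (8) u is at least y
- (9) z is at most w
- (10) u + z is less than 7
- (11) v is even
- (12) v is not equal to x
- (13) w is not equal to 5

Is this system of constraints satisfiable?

Try x = 4, y = 3, z = 3, w = 4, v = 6, u = 3.
Check constraint 1: y - x = -1; constraint 3: x + w = 8; constraint 4: u + v = 9. The remaining constraints are straightforward to verify.

Satisfiable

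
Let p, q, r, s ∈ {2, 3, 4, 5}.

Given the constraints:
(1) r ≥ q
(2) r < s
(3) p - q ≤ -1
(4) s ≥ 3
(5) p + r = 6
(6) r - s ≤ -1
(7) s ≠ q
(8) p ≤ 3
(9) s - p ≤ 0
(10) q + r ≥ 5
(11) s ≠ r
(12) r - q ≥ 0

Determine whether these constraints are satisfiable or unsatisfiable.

Unsatisfiable

Constraints 3, 6, 9, and 12 give r − q ≥ 0, q − p ≥ 1, p − s ≥ 0, s − r ≥ 1.
Adding all 4 inequalities: the left sides telescope to 0, and the right sides sum to 0 + 1 + 0 + 1 = 2. So 0 ≥ 2, which is false.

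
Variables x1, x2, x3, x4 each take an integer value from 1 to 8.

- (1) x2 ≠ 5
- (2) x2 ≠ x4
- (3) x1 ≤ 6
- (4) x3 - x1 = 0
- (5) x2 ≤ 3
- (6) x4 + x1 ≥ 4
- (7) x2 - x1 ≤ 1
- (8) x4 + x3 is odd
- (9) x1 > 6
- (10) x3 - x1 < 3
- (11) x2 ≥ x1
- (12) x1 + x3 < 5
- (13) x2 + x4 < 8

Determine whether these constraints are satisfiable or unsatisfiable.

From constraint 9: x1 ≥ 7. From constraint 3: x1 ≤ 6. But 6 < 7, so no value of x1 works.

Unsatisfiable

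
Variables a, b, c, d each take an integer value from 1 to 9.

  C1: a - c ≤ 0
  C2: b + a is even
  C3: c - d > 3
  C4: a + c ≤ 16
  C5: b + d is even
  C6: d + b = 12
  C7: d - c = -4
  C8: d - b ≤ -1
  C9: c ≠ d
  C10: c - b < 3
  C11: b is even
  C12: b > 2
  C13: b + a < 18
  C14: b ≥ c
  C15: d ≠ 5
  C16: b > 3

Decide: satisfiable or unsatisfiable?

Satisfiable

Try a = 8, b = 8, c = 8, d = 4.
Check constraint 1: a - c = 0; constraint 3: c - d = 4. The remaining constraints are straightforward to verify.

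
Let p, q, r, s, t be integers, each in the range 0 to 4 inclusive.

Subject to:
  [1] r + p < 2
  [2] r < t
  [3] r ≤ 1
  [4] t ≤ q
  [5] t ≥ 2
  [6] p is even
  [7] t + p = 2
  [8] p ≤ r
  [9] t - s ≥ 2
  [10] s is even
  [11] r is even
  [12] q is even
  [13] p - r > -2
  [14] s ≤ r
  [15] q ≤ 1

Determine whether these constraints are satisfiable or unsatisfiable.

From constraints 4 and 5: q ≥ t and t ≥ 2, so q ≥ 2. From constraint 15: q ≤ 1. But 1 < 2, so no value of q works.

Unsatisfiable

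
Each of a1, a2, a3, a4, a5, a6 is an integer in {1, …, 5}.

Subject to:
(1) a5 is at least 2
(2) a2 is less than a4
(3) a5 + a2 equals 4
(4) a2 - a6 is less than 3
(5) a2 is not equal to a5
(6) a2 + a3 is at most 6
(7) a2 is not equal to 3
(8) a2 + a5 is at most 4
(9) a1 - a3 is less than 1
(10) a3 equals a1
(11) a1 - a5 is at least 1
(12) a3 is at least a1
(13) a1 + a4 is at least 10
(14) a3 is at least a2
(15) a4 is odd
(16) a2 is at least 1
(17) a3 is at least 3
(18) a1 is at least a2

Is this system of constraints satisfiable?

Satisfiable

One satisfying assignment is a1 = 5, a2 = 1, a3 = 5, a4 = 5, a5 = 3, a6 = 1.
For the less obvious constraints — constraint 3: a5 + a2 = 4; constraint 4: a2 - a6 = 0 — and the others hold by inspection.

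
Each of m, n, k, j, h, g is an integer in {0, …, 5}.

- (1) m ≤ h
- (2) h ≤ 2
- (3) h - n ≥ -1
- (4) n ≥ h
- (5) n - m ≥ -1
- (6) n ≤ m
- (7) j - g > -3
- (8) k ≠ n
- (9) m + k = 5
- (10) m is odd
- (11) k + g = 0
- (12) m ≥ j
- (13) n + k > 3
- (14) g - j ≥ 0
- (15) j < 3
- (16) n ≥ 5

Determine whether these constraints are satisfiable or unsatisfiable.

From constraints 6 and 16: m ≥ n and n ≥ 5, so m ≥ 5. From constraints 1 and 2: m ≤ h and h ≤ 2, so m ≤ 2. But 2 < 5, so no value of m works.

Unsatisfiable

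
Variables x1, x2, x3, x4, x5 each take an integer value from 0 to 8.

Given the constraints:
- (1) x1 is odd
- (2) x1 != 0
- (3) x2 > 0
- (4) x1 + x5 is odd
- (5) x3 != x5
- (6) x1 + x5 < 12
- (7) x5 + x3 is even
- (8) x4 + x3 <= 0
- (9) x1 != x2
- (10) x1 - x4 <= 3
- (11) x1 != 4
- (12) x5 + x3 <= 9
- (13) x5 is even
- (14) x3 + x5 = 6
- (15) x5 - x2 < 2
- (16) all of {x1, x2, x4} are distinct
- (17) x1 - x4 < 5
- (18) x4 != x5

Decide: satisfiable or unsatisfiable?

Satisfiable

Setting (x1, x2, x3, x4, x5) = (3, 6, 0, 0, 6) satisfies everything: constraint 6: x1 + x5 = 9; constraint 8: x4 + x3 = 0, and the others follow.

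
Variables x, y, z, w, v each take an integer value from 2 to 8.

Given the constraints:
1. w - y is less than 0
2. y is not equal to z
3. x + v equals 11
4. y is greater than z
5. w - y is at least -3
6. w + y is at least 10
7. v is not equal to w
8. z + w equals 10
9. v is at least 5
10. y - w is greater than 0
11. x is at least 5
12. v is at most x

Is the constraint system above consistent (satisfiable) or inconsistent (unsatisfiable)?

Satisfiable

The assignment x = 6, y = 7, z = 4, w = 6, v = 5 works:
  constraint 1 holds since w - y = -1.
  constraint 3 holds since x + v = 11.
The rest check out directly.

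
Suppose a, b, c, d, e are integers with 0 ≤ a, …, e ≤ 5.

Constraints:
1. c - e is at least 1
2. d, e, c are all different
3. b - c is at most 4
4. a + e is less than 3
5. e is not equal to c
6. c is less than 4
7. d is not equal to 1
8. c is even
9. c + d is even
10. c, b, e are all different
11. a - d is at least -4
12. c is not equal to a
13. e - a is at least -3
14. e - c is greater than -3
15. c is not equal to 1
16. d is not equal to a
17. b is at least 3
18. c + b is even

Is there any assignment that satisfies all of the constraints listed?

The assignment a = 1, b = 4, c = 2, d = 4, e = 0 works:
  constraint 1 holds since c - e = 2.
  constraint 3 holds since b - c = 2.
  constraint 4 holds since a + e = 1.
The rest check out directly.

Satisfiable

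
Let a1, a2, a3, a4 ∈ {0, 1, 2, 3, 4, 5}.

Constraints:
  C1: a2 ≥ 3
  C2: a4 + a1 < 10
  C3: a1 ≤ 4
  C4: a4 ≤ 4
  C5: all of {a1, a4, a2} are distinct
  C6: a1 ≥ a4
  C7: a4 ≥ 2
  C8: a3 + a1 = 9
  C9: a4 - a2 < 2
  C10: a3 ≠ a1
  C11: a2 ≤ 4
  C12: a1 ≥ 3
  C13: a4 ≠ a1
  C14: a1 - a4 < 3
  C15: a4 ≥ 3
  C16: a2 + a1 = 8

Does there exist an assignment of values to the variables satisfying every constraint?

Unsatisfiable

Constraints 1, 3, 4, 11, 12, and 15 confine each of a1, a4, a2 to the 2 values {3, 4}.
Constraint 5 requires all 3 of them to be distinct, but only 2 values are available — impossible by the pigeonhole principle.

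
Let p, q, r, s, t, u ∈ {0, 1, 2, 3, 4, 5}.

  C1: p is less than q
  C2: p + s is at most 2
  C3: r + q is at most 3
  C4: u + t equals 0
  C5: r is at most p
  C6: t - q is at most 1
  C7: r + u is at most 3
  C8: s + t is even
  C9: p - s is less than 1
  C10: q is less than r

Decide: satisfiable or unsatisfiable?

Unsatisfiable

Constraints 1, 5, and 10 give r ≤ p, p < q, q < r. Chaining: r ≤ p < q < r, which forces r < r — impossible.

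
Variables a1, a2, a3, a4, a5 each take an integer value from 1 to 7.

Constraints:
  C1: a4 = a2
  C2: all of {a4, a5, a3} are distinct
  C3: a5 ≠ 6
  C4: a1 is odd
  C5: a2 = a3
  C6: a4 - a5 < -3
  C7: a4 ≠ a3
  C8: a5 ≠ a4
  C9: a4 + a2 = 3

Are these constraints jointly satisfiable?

From constraints 1 and 5, a4 = a2 = a3, so a4 = a3. But constraint 7 says a4 ≠ a3. Contradiction.

Unsatisfiable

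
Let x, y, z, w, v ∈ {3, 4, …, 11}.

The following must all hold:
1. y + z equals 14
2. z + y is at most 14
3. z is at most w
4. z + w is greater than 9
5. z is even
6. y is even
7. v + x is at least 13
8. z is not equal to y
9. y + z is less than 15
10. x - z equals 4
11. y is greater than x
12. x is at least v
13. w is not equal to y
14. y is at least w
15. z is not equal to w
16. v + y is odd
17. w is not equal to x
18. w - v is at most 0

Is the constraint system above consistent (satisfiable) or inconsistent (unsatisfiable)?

Satisfiable

One satisfying assignment is x = 8, y = 10, z = 4, w = 7, v = 7.
For the less obvious constraints — constraint 1: y + z = 14; constraint 2: z + y = 14 — and the others hold by inspection.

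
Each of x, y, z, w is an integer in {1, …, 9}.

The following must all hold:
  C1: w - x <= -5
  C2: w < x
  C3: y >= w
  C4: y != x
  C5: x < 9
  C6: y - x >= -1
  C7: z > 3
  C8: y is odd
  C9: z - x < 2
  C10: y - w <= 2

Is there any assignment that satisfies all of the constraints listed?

Unsatisfiable

Constraints 1, 6, and 10 give x − w ≥ 5, w − y ≥ -2, y − x ≥ -1.
Adding all 3 inequalities: the left sides telescope to 0, and the right sides sum to 5 + (-2) + (-1) = 2. So 0 ≥ 2, which is false.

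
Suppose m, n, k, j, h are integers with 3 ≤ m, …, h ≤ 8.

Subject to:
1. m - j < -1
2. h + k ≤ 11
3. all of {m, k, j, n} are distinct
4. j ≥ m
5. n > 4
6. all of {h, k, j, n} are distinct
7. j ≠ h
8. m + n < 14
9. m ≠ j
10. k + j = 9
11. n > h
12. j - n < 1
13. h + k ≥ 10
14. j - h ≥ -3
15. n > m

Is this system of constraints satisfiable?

Satisfiable

Try m = 4, n = 8, k = 3, j = 6, h = 7.
Check constraint 1: m - j = -2; constraint 2: h + k = 10. The remaining constraints are straightforward to verify.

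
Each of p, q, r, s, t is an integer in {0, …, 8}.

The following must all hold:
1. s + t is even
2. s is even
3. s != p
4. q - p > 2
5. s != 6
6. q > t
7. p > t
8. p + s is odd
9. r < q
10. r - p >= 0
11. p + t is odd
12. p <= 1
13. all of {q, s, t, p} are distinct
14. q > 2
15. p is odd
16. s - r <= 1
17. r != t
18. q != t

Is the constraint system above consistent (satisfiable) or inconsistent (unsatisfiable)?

Setting (p, q, r, s, t) = (1, 6, 4, 2, 0) satisfies everything: constraint 4: q - p = 5; constraint 10: r - p = 3; constraint 16: s - r = -2, and the others follow.

Satisfiable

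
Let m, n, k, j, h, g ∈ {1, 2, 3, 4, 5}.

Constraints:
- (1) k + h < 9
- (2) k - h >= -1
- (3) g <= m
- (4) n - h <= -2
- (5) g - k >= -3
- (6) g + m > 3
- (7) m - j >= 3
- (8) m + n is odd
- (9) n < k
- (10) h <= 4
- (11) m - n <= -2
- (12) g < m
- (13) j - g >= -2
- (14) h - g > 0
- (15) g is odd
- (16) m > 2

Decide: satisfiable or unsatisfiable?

Constraints 2, 4, 5, 7, 11, and 13 give m − j ≥ 3, j − g ≥ -2, g − k ≥ -3, k − h ≥ -1, h − n ≥ 2, n − m ≥ 2.
Adding all 6 inequalities: the left sides telescope to 0, and the right sides sum to 3 + (-2) + (-3) + (-1) + 2 + 2 = 1. So 0 ≥ 1, which is false.

Unsatisfiable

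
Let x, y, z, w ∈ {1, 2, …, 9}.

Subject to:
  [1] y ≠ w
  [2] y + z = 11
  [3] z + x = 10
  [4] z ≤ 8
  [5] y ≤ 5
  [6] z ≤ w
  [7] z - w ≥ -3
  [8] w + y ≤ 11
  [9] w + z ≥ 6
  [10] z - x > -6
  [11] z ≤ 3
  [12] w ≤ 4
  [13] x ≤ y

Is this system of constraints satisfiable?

Unsatisfiable

From constraints 6 and 12: z ≤ w ≤ 4. From constraints 5 and 13: x ≤ y ≤ 5. Hence z + x ≤ 9. But constraint 3 requires z + x = 10, and 10 > 9. Contradiction.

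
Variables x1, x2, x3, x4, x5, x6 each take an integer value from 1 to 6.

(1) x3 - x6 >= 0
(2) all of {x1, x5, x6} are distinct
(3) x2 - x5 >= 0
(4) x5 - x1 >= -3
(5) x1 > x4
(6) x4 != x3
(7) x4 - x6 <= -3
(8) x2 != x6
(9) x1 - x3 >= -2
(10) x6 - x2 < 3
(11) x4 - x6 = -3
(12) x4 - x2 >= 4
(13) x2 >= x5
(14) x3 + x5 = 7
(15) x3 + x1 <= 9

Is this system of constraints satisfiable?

Constraints 1, 3, 4, 7, 9, and 12 give x2 − x5 ≥ 0, x5 − x1 ≥ -3, x1 − x3 ≥ -2, x3 − x6 ≥ 0, x6 − x4 ≥ 3, x4 − x2 ≥ 4.
Adding all 6 inequalities: the left sides telescope to 0, and the right sides sum to 0 + (-3) + (-2) + 0 + 3 + 4 = 2. So 0 ≥ 2, which is false.

Unsatisfiable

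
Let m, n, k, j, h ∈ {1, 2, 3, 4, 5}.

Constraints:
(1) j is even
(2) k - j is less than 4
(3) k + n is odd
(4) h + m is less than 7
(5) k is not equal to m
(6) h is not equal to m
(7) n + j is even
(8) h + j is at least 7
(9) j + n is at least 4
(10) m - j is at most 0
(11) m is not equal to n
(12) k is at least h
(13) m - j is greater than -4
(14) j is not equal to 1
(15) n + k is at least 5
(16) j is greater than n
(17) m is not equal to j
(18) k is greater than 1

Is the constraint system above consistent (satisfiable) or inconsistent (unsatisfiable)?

Satisfiable

The assignment m = 1, n = 2, k = 5, j = 4, h = 3 works:
  constraint 2 holds since k - j = 1.
  constraint 4 holds since h + m = 4.
The rest check out directly.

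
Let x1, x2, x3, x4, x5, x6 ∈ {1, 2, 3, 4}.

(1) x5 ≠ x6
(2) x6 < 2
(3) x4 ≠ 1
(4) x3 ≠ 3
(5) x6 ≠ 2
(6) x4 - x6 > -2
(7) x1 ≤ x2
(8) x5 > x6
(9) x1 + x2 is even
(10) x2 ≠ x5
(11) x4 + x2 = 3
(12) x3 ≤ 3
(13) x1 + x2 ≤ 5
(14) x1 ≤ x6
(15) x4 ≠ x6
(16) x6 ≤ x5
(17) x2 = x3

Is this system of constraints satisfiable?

Setting (x1, x2, x3, x4, x5, x6) = (1, 1, 1, 2, 2, 1) satisfies everything: constraint 6: x4 - x6 = 1; constraint 11: x4 + x2 = 3, and the others follow.

Satisfiable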